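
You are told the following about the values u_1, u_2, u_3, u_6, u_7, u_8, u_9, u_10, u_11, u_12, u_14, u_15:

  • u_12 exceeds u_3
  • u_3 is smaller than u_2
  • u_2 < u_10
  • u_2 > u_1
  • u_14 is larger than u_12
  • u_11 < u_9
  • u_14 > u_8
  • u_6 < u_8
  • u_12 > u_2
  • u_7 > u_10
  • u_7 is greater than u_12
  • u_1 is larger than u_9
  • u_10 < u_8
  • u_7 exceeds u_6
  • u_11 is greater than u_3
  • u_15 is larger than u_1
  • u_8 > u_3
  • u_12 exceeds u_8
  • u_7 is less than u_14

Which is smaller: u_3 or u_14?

u_3

u_3 < u_11 and u_11 < u_9 give u_3 < u_9.
Then u_9 < u_1 extends the chain to u_1.
With u_1 < u_2: u_3 < u_11 < u_9 < u_1 < u_2.
Then u_2 < u_10 extends the chain to u_10.
Then u_10 < u_8 extends the chain to u_8.
Then u_8 < u_12 extends the chain to u_12.
With u_12 < u_7: u_3 < u_11 < u_9 < u_1 < u_2 < u_10 < u_8 < u_12 < u_7.
Then u_7 < u_14 extends the chain to u_14.
So u_3 < u_14; u_3 is the smaller of the two.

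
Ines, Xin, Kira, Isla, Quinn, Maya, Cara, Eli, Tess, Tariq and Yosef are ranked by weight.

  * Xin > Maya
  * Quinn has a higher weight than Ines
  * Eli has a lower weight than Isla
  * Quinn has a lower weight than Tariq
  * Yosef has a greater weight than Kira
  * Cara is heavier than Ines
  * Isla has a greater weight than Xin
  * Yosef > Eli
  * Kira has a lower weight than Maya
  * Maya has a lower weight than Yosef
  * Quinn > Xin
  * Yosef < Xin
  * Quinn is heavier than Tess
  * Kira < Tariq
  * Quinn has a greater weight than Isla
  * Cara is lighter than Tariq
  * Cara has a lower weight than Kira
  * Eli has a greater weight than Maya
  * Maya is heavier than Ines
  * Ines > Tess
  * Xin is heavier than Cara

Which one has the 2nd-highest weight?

Quinn

The consecutive relations fix a unique order: Tess < Ines < Cara < Kira < Maya < Eli < Yosef < Xin < Isla < Quinn < Tariq.
Counting 2 from the largest end gives Quinn.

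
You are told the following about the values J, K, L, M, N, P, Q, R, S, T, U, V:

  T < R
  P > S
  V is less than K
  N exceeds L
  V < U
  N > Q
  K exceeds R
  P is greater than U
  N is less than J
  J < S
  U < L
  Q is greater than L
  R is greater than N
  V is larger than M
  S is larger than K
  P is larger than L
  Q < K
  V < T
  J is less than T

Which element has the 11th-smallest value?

S

The consecutive relations fix a unique order: M < V < U < L < Q < N < J < T < R < K < S < P.
Counting 11 from the smallest end gives S.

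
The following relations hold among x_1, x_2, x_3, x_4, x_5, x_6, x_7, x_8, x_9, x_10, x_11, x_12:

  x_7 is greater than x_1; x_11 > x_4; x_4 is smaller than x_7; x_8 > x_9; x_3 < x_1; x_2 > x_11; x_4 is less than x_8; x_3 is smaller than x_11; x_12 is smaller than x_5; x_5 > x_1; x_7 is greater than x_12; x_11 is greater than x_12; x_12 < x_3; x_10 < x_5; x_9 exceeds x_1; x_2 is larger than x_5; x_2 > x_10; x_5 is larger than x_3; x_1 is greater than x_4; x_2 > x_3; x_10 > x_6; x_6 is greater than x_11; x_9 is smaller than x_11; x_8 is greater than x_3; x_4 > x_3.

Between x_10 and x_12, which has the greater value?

The relevant relations are x_12 < x_3; x_3 < x_4; x_4 < x_1; x_1 < x_9; x_9 < x_11; x_11 < x_6; x_6 < x_10.
Together: x_12 < x_3 < x_4 < x_1 < x_9 < x_11 < x_6 < x_10.
So x_12 < x_10; x_10 is the larger of the two.

x_10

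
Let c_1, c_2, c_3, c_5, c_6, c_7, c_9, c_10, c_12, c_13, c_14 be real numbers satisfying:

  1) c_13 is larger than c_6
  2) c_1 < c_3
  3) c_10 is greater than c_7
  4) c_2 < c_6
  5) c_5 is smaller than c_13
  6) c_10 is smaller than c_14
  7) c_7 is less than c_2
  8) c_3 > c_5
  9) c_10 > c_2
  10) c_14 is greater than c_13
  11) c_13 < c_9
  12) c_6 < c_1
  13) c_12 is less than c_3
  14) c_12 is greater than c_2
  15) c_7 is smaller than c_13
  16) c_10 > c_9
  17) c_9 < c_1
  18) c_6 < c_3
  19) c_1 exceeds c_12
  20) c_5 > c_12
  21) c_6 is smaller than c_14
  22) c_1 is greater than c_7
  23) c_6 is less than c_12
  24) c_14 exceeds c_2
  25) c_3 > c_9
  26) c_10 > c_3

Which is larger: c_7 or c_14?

c_7 < c_2 < c_6 < c_12 < c_5 < c_13 < c_9 < c_1 < c_3 < c_10 < c_14, by transitivity through c_2, c_6, c_12, c_5, c_13, c_9, c_1, c_3, c_10.
So c_7 < c_14; c_14 is the larger of the two.

c_14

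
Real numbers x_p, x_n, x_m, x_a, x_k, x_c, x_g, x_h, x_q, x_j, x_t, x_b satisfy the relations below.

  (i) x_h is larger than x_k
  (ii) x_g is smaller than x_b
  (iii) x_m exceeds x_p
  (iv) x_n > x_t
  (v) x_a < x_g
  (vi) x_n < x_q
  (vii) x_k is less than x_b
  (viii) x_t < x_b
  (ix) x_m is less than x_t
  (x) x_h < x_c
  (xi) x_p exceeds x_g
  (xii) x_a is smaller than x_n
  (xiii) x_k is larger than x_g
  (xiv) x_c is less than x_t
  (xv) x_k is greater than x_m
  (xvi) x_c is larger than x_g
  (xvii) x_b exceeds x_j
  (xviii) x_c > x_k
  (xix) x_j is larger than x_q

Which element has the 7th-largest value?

x_h

Piecing the relations together gives one ordering: x_a < x_g < x_p < x_m < x_k < x_h < x_c < x_t < x_n < x_q < x_j < x_b.
Counting 7 from the largest end gives x_h.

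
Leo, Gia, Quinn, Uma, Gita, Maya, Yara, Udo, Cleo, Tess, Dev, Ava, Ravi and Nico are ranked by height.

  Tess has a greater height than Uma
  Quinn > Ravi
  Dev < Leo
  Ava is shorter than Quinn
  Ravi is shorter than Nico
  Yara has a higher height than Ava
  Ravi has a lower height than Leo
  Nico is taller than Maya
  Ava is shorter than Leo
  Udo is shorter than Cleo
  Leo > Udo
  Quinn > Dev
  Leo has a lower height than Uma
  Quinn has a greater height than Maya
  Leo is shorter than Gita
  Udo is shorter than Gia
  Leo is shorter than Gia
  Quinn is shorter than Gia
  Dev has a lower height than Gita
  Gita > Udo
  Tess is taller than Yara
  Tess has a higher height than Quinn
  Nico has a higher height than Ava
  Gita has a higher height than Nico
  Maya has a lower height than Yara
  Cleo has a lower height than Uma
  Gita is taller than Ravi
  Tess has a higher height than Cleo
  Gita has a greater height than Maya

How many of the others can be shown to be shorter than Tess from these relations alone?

10

The elements the relations force below Tess are Ava, Maya, Udo, Ravi, Dev, Leo, Quinn, Cleo, Yara, Uma — no chain reaches any other.
That is 10.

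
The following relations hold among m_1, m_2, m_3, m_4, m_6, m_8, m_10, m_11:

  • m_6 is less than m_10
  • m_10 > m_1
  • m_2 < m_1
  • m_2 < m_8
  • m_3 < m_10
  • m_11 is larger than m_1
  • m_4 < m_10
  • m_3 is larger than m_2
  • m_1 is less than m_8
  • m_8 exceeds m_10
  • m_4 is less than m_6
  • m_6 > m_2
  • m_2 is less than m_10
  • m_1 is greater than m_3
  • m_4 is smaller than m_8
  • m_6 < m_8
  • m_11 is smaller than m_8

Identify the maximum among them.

Chaining downward from m_8: directly below it, m_4, m_2, m_6, m_1, m_10, m_11; then m_3.
That covers every other element, and nothing is given above m_8, so m_8 is the maximum.

m_8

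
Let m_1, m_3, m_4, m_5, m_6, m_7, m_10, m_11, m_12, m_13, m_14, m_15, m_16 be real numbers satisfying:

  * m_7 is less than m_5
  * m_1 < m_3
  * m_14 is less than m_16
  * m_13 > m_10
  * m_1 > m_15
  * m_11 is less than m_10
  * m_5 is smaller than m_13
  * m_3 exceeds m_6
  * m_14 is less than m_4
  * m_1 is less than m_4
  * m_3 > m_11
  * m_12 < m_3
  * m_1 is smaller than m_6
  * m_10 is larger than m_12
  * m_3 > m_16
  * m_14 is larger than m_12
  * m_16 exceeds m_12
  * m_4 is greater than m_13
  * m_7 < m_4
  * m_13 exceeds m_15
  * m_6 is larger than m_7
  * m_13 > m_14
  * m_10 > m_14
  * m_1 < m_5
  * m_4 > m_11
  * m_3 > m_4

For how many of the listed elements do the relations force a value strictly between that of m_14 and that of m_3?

The relations place m_14 below m_3. An element lies strictly between them when it is forced above m_14 and also forced below m_3.
Above m_14: {m_10, m_16, m_13, m_4}. Below m_3: {m_15, m_7, m_12, m_1, m_5, m_11, m_6, m_10, m_16, m_13, m_4}.
Intersection: {m_10, m_16, m_13, m_4} — 4.

4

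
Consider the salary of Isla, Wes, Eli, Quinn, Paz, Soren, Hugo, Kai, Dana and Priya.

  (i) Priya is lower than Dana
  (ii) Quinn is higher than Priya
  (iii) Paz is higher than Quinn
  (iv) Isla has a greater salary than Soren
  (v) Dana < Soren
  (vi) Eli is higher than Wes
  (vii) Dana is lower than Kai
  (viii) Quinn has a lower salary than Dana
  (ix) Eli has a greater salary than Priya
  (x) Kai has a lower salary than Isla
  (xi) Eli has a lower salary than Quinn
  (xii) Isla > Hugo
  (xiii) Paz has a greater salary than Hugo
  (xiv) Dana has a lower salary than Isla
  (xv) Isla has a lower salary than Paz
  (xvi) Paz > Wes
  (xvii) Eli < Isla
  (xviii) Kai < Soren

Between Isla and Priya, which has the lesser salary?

Priya < Eli and Eli < Quinn give Priya < Quinn.
Then Quinn < Dana extends the chain to Dana.
With Dana < Kai: Priya < Eli < Quinn < Dana < Kai.
Then Kai < Soren extends the chain to Soren.
Then Soren < Isla extends the chain to Isla.
So Priya < Isla; Priya is the lower of the two.

Priya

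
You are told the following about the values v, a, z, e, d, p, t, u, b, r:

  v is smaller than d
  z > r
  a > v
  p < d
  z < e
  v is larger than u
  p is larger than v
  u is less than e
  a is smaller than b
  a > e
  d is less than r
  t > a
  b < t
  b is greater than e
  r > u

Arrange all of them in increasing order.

u < v < p < d < r < z < e < a < b < t

Each adjacent pair is fixed by a given relation: u < v; v < p; p < d; d < r; r < z; z < e; e < a; a < b; b < t. Chaining them end to end gives the full order.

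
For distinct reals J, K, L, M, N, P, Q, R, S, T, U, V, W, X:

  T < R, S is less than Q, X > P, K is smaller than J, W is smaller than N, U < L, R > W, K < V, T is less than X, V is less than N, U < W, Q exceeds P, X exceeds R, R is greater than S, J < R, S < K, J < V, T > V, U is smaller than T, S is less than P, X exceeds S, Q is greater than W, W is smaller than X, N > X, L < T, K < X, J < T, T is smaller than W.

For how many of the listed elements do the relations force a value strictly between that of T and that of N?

The relations place T below N. An element lies strictly between them when it is forced above T and also forced below N.
Above T: {W, Q, R, X}. Below N: {S, U, L, K, J, V, W, P, R, X}.
Intersection: {W, R, X} — 3.

3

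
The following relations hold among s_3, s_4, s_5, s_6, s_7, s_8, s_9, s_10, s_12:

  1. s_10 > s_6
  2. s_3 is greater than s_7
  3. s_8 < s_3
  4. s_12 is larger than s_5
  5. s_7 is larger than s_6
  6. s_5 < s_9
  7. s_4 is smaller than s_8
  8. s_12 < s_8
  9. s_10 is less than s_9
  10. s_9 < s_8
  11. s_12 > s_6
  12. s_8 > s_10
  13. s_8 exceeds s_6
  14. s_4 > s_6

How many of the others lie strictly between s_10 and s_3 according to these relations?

Chaining upward from s_10 reaches: s_9, s_8.
Chaining downward from s_3 reaches: s_6, s_5, s_9, s_12, s_4, s_8, s_7.
Strictly between s_10 and s_3 are those in both lists: s_9, s_8 — 2 elements.

2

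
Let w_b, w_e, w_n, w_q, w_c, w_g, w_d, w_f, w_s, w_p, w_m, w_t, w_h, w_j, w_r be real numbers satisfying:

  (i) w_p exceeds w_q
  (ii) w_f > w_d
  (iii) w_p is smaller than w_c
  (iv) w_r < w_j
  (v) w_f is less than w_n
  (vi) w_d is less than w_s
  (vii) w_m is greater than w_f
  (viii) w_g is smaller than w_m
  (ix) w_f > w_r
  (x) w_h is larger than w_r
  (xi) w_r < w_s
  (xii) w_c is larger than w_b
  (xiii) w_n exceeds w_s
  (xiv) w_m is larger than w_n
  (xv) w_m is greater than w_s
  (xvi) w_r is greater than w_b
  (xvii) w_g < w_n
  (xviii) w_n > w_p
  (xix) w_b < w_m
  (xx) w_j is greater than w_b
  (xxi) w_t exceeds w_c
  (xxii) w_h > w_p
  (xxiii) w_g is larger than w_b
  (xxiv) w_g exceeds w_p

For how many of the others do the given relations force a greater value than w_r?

6

Directly above w_r: w_f, w_s, w_h, w_j.
One step further: w_n, w_m (6 so far).
No other element is forced above w_r by the given relations, so the count is 6.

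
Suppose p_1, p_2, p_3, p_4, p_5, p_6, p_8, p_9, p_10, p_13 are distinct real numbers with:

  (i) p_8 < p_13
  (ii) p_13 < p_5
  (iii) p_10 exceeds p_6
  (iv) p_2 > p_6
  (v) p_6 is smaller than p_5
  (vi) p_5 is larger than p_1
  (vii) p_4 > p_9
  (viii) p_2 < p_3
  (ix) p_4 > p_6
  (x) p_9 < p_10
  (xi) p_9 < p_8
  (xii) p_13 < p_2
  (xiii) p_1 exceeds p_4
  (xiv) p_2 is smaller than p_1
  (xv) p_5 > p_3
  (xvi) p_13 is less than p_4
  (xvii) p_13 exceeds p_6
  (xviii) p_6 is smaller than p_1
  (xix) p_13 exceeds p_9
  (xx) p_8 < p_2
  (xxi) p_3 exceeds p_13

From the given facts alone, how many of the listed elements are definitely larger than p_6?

Directly above p_6: p_10, p_13, p_4, p_2, p_1, p_5.
One step further: p_3 (7 so far).
Nothing else is reachable above p_6; 7 in all.

7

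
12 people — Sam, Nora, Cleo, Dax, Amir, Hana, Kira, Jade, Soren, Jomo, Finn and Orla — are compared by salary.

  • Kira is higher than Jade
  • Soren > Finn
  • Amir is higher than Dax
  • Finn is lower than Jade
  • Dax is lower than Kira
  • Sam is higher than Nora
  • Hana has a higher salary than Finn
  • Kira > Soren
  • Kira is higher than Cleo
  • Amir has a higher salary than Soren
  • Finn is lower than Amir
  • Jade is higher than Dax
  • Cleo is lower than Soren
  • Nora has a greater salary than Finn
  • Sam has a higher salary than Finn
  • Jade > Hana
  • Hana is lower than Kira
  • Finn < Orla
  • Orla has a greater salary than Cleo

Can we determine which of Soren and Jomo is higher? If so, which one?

undetermined

Following every chain through Soren: above Soren we get Amir, Kira; below Soren we get Cleo, Finn.
Jomo is not reached, and no chain runs the other way from Jomo to Soren.
So the given relations leave the order of Soren and Jomo undetermined.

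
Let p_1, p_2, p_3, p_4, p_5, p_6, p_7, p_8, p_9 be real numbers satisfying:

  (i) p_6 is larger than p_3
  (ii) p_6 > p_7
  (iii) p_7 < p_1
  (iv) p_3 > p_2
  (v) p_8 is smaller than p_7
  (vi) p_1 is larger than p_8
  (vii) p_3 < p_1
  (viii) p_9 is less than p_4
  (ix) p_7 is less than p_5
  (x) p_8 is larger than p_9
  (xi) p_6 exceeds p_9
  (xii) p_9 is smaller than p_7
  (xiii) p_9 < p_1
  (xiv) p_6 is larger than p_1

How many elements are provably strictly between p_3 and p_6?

Chaining upward from p_3 reaches: p_1.
Chaining downward from p_6 reaches: p_9, p_2, p_8, p_7, p_1.
Strictly between p_3 and p_6 are those in both lists: p_1 — 1 element.

1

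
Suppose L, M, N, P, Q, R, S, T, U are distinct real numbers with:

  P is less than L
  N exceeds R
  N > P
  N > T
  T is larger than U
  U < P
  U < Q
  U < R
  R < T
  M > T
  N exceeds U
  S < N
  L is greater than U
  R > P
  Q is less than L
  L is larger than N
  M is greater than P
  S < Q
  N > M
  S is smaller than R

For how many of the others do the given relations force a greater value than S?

From S the given relations immediately reach R, Q, N.
From those, T, L — 5 in total.
From those, M — 6 in total.
No other element is forced above S by the given relations, so the count is 6.

6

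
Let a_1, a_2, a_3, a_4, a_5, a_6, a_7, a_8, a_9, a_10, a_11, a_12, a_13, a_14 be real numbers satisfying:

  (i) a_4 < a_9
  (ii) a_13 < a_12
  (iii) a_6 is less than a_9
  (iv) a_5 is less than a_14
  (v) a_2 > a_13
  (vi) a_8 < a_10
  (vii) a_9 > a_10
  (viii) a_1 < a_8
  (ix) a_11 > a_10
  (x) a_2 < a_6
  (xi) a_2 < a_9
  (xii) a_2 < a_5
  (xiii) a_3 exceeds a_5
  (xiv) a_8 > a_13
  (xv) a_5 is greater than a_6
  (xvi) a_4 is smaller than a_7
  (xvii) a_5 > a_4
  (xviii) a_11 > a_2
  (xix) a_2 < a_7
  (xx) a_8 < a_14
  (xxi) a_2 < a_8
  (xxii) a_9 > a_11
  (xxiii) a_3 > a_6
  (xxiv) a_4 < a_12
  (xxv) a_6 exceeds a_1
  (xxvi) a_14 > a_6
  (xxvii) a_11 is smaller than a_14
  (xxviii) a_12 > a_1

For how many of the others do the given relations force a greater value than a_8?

Directly above a_8: a_10, a_14.
One step further: a_11, a_9 (4 so far).
No other element is forced above a_8 by the given relations, so the count is 4.

4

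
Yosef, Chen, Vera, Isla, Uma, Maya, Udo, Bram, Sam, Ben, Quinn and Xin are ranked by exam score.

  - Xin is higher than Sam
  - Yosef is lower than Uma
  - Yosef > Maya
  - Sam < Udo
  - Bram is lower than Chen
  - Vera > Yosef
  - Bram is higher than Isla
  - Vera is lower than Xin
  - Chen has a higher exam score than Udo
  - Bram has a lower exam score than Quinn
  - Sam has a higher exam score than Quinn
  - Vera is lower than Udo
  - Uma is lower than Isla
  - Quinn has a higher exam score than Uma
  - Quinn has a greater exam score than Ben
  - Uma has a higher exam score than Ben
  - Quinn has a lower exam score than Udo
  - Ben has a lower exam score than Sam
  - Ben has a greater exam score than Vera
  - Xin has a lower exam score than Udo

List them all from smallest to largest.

Each adjacent pair is fixed by a given relation: Maya < Yosef; Yosef < Vera; Vera < Ben; Ben < Uma; Uma < Isla; Isla < Bram; Bram < Quinn; Quinn < Sam; Sam < Xin; Xin < Udo; Udo < Chen. Chaining them end to end gives the full order.

Maya < Yosef < Vera < Ben < Uma < Isla < Bram < Quinn < Sam < Xin < Udo < Chen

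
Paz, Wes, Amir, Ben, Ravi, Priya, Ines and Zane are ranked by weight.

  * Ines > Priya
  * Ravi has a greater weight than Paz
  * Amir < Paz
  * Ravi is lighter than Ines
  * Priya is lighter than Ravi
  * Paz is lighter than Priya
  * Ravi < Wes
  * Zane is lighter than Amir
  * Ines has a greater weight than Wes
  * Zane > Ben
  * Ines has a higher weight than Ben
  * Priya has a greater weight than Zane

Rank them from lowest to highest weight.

Ben < Zane < Amir < Paz < Priya < Ravi < Wes < Ines

Nothing is placed below Ben, so it is least; from there Ben < Zane; Zane < Amir; Amir < Paz; Paz < Priya; Priya < Ravi; Ravi < Wes; Wes < Ines, each given directly.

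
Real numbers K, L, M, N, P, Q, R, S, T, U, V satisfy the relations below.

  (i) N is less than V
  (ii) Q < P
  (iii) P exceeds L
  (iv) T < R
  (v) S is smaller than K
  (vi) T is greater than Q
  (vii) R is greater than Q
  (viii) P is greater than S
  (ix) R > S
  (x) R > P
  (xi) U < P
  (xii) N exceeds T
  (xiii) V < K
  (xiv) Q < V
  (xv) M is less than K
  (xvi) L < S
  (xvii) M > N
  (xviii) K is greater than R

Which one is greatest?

K

Chaining downward from K: directly below it, S, V, R, M; then Q, T, L, P, N; then U.
That covers every other element, and nothing is given above K, so K is the greatest.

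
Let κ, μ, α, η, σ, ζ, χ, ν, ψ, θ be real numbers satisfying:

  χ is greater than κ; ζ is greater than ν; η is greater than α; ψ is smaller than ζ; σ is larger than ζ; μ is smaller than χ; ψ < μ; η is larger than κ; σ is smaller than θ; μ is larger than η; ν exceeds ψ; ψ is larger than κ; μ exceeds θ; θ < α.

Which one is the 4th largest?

α

Piecing the relations together gives one ordering: κ < ψ < ν < ζ < σ < θ < α < η < μ < χ.
The 4th largest is α.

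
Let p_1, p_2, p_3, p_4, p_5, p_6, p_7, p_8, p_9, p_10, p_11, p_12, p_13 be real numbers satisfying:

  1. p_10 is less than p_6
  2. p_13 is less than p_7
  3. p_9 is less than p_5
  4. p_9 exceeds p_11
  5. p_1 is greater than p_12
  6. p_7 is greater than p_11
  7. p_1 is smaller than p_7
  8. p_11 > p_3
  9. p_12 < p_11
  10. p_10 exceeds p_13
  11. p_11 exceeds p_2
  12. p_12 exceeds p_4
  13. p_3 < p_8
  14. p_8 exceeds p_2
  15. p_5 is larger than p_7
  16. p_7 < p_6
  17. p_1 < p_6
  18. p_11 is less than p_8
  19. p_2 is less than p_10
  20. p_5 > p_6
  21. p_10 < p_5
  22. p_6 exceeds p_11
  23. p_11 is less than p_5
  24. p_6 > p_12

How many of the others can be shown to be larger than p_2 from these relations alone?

7

Directly above p_2: p_11, p_8, p_10.
One step further: p_7, p_9, p_6, p_5 (7 so far).
Nothing else is reachable above p_2; 7 in all.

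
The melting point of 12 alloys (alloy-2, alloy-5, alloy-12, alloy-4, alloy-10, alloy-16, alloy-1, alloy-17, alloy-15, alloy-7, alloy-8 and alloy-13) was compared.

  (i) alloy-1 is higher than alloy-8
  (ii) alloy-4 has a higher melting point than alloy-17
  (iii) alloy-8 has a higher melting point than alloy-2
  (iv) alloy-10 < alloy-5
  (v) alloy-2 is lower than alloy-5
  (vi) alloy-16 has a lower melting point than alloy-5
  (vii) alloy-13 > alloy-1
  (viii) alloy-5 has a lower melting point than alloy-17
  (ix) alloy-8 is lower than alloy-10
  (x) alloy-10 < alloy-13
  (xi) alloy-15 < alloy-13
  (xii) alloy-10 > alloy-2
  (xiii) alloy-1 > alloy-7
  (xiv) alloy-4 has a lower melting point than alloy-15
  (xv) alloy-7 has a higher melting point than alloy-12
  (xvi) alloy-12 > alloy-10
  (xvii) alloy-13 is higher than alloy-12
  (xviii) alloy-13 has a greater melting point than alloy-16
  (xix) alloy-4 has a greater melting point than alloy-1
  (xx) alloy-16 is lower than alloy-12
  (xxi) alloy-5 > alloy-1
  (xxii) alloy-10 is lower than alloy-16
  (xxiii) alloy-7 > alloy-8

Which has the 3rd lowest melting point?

alloy-10

The consecutive relations fix a unique order: alloy-2 < alloy-8 < alloy-10 < alloy-16 < alloy-12 < alloy-7 < alloy-1 < alloy-5 < alloy-17 < alloy-4 < alloy-15 < alloy-13.
Counting 3 from the smallest end gives alloy-10.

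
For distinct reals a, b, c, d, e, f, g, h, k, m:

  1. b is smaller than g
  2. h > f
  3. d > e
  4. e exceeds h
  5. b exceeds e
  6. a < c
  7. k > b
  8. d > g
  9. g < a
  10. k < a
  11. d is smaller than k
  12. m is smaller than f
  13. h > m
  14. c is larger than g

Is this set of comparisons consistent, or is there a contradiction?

consistent

Every relation is compatible with m < f < h < e < b < g < d < k < a < c; the set is consistent.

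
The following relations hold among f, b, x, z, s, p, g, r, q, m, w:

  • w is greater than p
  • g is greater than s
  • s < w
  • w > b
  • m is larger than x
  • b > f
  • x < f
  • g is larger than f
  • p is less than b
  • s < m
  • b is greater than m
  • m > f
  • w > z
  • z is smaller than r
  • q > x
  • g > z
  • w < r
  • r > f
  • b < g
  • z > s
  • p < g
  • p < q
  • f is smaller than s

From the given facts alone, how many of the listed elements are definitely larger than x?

The elements the relations force above x are f, s, m, q, b, z, w, g, r — no chain reaches any other.
That is 9.

9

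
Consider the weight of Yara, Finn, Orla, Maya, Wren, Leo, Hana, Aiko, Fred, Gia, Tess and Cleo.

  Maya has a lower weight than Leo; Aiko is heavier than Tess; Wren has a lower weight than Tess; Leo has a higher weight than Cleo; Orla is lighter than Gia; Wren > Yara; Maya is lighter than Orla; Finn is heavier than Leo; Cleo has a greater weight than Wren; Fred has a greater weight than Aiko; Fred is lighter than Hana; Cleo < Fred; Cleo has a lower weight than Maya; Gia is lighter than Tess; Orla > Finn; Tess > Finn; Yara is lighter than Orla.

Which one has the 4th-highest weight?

Tess

Piecing the relations together gives one ordering: Yara < Wren < Cleo < Maya < Leo < Finn < Orla < Gia < Tess < Aiko < Fred < Hana.
Counting 4 from the largest end gives Tess.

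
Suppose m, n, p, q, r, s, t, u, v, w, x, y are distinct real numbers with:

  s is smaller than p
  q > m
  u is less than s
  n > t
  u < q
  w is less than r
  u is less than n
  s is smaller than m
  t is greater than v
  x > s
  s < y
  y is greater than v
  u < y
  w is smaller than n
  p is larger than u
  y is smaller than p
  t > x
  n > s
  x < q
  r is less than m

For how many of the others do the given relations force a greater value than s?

Directly above s: x, y, n, m, p.
One step further: t, q (7 so far).
Nothing else is reachable above s; 7 in all.

7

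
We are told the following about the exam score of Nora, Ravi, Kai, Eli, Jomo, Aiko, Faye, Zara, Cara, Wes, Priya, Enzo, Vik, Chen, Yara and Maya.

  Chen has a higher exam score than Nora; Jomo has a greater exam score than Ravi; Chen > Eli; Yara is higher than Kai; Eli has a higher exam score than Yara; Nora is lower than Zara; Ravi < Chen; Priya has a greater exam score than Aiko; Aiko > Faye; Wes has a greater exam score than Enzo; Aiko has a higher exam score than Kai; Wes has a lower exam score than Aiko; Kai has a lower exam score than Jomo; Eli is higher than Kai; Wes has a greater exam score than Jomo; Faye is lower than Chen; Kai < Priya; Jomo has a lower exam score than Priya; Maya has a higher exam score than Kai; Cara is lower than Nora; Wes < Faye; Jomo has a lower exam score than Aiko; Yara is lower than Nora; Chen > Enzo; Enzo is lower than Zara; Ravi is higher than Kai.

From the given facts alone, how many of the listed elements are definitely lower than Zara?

5

From Zara the given relations immediately reach Enzo, Nora.
From those, Yara, Cara — 4 in total.
From those, Kai — 5 in total.
No other element is forced below Zara by the given relations, so the count is 5.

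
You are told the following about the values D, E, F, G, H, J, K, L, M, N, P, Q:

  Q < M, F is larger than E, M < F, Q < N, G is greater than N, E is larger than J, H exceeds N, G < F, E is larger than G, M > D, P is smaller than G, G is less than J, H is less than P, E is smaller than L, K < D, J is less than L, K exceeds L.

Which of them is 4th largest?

Chaining the given pairs: Q < N < H < P < G < J < E < L < K < D < M < F.
The 4th largest is K.

K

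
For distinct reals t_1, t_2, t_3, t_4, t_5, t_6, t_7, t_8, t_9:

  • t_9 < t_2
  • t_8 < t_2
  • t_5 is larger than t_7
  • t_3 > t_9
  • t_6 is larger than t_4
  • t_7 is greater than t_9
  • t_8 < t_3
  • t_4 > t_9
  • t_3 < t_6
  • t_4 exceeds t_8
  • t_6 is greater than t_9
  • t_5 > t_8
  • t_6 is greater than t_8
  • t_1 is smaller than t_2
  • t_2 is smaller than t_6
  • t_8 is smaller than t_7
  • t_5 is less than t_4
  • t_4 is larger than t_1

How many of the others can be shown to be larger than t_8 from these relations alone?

From t_8 the given relations immediately reach t_7, t_5, t_4, t_3, t_2, t_6.
No other element is forced above t_8 by the given relations, so the count is 6.

6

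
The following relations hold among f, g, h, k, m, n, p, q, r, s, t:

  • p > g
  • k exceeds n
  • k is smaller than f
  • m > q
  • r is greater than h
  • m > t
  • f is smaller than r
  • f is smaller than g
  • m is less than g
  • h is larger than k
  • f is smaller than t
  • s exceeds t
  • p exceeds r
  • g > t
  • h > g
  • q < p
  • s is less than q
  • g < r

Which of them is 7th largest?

Chaining the given pairs: n < k < f < t < s < q < m < g < h < r < p.
Counting 7 from the largest end gives s.

s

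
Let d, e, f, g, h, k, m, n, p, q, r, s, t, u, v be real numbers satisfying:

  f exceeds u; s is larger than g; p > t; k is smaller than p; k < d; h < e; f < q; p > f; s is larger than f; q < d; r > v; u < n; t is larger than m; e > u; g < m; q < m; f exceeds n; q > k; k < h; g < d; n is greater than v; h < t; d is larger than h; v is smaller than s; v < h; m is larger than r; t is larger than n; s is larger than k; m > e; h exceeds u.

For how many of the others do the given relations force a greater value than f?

6

From f the given relations immediately reach s, q, p.
From those, d, m — 5 in total.
From those, t — 6 in total.
Nothing else is reachable above f; 6 in all.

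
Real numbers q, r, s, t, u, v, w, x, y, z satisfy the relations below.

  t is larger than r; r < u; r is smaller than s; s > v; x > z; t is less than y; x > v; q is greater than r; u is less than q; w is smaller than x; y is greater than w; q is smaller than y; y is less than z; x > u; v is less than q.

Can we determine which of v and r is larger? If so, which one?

undetermined

Following every chain through r: above r we get t, u, q, y, z, s, x.
v is not reached, and no chain runs the other way from v to r.
So the given relations leave the order of r and v undetermined.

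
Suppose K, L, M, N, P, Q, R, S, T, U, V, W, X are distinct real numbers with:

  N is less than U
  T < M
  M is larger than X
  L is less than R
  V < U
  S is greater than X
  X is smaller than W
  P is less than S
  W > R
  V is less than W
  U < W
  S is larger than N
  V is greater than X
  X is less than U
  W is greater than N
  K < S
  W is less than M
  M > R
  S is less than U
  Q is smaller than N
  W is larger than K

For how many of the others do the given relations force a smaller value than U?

7

The elements the relations force below U are X, K, Q, N, P, V, S — no chain reaches any other.
That is 7.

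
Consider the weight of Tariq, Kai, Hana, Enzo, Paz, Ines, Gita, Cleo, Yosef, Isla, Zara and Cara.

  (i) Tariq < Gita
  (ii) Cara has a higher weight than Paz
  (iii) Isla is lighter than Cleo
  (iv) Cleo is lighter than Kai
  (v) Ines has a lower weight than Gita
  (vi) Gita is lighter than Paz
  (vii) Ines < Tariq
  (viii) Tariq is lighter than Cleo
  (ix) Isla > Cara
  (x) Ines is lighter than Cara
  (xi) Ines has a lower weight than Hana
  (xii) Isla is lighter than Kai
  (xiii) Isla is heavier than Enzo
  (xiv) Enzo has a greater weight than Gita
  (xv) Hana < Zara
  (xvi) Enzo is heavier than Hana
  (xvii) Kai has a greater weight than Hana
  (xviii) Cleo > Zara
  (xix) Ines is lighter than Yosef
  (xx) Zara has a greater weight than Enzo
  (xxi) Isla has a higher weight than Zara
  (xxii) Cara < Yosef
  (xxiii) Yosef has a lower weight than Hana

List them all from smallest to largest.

Each adjacent pair is fixed by a given relation: Ines < Tariq; Tariq < Gita; Gita < Paz; Paz < Cara; Cara < Yosef; Yosef < Hana; Hana < Enzo; Enzo < Zara; Zara < Isla; Isla < Cleo; Cleo < Kai. Chaining them end to end gives the full order.

Ines < Tariq < Gita < Paz < Cara < Yosef < Hana < Enzo < Zara < Isla < Cleo < Kai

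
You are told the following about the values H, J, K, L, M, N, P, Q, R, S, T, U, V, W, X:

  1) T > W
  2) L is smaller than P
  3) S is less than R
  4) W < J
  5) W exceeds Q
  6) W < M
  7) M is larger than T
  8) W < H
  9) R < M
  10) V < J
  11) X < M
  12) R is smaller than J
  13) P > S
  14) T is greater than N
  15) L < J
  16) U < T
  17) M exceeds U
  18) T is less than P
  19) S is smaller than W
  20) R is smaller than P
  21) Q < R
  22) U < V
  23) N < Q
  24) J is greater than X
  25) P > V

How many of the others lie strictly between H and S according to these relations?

1

Chaining upward from S reaches: R, W, T, P, M, J.
Chaining downward from H reaches: N, Q, W.
Strictly between S and H are those in both lists: W — 1 element.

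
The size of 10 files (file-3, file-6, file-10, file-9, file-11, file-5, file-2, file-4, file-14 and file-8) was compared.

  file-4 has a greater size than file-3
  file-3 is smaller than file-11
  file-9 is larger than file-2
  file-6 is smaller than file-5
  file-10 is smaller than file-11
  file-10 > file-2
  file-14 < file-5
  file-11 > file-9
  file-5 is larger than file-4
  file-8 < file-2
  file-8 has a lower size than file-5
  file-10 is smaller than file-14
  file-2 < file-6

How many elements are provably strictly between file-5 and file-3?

1

The relations place file-3 below file-5. An element lies strictly between them when it is forced above file-3 and also forced below file-5.
Above file-3: {file-4, file-11}. Below file-5: {file-8, file-2, file-4, file-10, file-6, file-14}.
Intersection: {file-4} — 1.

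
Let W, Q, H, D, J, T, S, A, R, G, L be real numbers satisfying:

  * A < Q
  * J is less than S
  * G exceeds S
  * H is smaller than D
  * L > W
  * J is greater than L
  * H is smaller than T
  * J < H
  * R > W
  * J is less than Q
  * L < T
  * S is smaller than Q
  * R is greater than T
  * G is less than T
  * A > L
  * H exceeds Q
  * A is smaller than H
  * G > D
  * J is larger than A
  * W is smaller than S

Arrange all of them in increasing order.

The consecutive links are each given: W < L; L < A; A < J; J < S; S < Q; Q < H; H < D; D < G; G < T; T < R.

W < L < A < J < S < Q < H < D < G < T < R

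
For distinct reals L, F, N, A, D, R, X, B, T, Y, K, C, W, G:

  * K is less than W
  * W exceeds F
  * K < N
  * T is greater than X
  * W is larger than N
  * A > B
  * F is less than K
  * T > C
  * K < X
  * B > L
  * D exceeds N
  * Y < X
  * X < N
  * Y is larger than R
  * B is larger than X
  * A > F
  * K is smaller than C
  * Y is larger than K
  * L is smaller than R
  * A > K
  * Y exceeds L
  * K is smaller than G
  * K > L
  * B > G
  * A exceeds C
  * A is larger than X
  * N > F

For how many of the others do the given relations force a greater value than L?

12

The elements the relations force above L are K, C, G, R, Y, X, N, D, T, B, A, W — no chain reaches any other.
That is 12.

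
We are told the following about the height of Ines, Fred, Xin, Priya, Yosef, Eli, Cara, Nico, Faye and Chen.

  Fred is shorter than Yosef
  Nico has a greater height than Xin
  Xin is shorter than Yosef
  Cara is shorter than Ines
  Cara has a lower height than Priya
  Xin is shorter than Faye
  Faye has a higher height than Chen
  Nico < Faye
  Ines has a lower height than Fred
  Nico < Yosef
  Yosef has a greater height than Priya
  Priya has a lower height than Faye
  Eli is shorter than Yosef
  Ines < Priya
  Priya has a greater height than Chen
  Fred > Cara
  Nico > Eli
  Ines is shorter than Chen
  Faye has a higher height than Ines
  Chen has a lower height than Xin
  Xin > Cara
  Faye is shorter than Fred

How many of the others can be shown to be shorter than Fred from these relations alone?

8

From Fred the given relations immediately reach Cara, Ines, Faye.
From those, Chen, Xin, Priya, Nico — 7 in total.
From those, Eli — 8 in total.
Nothing else is reachable below Fred; 8 in all.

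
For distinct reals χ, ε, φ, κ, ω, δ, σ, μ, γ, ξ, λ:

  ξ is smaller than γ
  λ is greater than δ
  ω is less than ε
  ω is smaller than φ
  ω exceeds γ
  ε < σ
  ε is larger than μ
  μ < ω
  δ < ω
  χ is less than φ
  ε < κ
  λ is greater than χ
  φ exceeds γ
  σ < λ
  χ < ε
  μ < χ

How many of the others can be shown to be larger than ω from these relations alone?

5

Directly above ω: ε, φ.
One step further: κ, σ (4 so far).
One step further: λ (5 so far).
Nothing else is reachable above ω; 5 in all.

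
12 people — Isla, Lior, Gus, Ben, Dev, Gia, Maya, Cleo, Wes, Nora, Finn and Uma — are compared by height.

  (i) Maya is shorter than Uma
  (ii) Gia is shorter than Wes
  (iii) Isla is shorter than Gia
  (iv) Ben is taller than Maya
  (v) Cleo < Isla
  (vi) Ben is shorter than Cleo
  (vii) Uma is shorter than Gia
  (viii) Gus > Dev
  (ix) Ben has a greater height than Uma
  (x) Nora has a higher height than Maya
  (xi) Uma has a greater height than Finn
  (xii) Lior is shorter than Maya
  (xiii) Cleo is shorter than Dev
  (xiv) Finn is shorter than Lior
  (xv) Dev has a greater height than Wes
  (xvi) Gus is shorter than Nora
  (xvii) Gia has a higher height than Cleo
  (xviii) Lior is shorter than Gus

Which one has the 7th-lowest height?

Piecing the relations together gives one ordering: Finn < Lior < Maya < Uma < Ben < Cleo < Isla < Gia < Wes < Dev < Gus < Nora.
Counting 7 from the smallest end gives Isla.

Isla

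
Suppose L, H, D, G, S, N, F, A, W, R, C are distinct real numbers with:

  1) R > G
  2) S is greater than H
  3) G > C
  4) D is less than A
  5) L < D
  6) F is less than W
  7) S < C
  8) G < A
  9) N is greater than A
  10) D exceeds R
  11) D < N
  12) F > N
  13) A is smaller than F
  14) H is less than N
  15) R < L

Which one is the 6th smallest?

The consecutive relations fix a unique order: H < S < C < G < R < L < D < A < N < F < W.
The 6th smallest is L.

L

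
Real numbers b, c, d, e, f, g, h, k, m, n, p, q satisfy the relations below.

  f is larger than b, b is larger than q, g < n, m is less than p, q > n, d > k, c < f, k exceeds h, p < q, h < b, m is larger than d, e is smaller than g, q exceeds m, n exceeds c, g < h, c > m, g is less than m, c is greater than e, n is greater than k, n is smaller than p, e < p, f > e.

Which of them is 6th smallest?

Piecing the relations together gives one ordering: e < g < h < k < d < m < c < n < p < q < b < f.
Counting 6 from the smallest end gives m.

m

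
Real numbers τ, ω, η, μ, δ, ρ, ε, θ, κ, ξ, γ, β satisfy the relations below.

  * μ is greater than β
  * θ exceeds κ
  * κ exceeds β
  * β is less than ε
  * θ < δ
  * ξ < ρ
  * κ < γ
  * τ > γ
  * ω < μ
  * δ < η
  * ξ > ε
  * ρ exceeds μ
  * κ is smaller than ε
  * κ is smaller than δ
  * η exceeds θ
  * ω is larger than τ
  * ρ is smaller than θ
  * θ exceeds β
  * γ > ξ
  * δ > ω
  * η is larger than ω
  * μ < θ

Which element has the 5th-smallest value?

γ

The consecutive relations fix a unique order: β < κ < ε < ξ < γ < τ < ω < μ < ρ < θ < δ < η.
Counting 5 from the smallest end gives γ.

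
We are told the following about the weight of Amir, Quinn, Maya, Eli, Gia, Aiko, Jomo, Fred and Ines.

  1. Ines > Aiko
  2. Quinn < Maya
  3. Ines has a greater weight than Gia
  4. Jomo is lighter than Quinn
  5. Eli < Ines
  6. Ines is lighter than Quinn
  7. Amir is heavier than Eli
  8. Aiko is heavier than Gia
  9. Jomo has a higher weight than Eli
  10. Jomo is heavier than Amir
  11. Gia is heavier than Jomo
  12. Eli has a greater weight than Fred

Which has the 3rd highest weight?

Ines

Piecing the relations together gives one ordering: Fred < Eli < Amir < Jomo < Gia < Aiko < Ines < Quinn < Maya.
Counting 3 from the largest end gives Ines.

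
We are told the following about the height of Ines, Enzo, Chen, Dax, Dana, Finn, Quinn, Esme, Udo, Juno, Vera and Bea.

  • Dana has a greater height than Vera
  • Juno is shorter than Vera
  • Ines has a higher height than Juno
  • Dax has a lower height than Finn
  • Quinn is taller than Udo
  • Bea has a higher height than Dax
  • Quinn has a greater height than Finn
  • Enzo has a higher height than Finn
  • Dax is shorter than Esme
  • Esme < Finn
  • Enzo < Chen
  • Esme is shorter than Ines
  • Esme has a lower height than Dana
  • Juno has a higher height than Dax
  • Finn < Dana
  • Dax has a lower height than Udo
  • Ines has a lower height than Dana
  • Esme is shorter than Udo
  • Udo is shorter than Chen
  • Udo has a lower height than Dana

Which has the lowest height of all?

Dax

Chaining upward from Dax: directly above it, Esme, Udo, Finn, Juno, Bea; then Ines, Vera, Enzo, Quinn, Dana, Chen.
That covers every other element, and nothing is given below Dax, so Dax is the lowest height.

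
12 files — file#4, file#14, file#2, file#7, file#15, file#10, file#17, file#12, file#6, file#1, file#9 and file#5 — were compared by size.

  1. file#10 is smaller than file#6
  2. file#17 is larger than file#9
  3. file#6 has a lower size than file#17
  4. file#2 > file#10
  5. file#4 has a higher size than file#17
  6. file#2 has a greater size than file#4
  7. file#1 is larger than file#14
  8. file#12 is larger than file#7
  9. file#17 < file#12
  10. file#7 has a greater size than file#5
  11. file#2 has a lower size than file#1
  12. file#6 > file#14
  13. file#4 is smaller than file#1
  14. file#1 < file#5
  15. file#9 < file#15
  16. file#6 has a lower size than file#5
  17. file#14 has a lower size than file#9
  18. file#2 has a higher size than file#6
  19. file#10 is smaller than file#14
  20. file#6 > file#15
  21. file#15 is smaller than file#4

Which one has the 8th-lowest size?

Chaining the given pairs: file#10 < file#14 < file#9 < file#15 < file#6 < file#17 < file#4 < file#2 < file#1 < file#5 < file#7 < file#12.
Counting 8 from the smallest end gives file#2.

file#2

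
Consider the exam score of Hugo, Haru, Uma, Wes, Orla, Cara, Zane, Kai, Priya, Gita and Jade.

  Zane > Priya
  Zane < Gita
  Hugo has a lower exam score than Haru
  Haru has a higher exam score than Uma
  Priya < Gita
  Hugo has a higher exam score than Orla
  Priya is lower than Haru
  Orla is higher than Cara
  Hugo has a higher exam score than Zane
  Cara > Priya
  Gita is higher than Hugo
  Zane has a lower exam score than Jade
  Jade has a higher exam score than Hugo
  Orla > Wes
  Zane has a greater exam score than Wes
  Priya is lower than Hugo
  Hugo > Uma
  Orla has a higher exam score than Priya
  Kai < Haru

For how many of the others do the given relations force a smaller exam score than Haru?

Directly below Haru: Priya, Kai, Uma, Hugo.
One step further: Zane, Orla (6 so far).
One step further: Wes, Cara (8 so far).
Nothing else is reachable below Haru; 8 in all.

8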